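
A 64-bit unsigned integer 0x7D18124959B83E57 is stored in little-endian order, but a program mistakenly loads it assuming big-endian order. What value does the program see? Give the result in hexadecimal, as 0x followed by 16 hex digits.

Stored little-endian, the bytes at ascending addresses are 57 3E B8 59 49 12 18 7D.
Read back as big-endian, the last byte is least significant, giving 0x573EB8594912187D.

0x573EB8594912187D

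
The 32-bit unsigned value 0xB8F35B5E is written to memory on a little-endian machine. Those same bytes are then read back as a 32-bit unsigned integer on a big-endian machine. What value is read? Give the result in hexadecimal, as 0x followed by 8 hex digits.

Stored little-endian, the bytes at ascending addresses are 5E 5B F3 B8.
Read back as big-endian, the last byte is least significant, giving 0x5E5BF3B8.

0x5E5BF3B8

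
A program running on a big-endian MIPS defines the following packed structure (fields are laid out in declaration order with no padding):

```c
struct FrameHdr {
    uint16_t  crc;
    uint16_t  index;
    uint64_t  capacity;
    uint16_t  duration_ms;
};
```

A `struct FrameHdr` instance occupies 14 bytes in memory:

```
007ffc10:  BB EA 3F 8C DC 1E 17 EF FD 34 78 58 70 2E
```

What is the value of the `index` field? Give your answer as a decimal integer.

`index` follows `crc` (2 bytes), so it starts at byte offset 2 and occupies 2 bytes.
Bytes at offsets 2..3: 3F 8C.
Big-endian stores the most-significant byte at the lowest address.
The bytes are already most-significant first: 0x3F8C.
0x3F8C = 16268.

16268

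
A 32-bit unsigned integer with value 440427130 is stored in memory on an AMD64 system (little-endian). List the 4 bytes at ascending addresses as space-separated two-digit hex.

440427130 in hexadecimal, padded to 32 bits, is 0x1A40627A.
Split into bytes (most-significant first): 1A 40 62 7A.
In little-endian order the low byte comes first in memory.
So at ascending addresses the bytes are 7A 62 40 1A.

7A 62 40 1A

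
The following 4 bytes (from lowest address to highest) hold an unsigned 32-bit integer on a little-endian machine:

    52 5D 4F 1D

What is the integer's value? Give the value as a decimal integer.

491740498

In little-endian order the low byte comes first in memory.
Reassemble most-significant byte first: 1D 4F 5D 52 → 0x1D4F5D52.
0x1D4F5D52 = 491740498.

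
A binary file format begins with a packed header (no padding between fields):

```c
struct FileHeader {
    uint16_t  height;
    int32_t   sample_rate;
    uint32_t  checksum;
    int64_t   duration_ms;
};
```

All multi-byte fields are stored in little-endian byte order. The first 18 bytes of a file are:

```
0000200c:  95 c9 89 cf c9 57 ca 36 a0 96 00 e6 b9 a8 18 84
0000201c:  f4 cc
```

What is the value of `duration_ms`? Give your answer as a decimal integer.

-3678169754210015744

`duration_ms` follows `height` (2 B), `sample_rate` (4 B), `checksum` (4 B), so it starts at offset 2 + 4 + 4 = 10 and occupies 8 bytes.
Bytes at offsets 10..17: 00 E6 B9 A8 18 84 F4 CC.
In little-endian order the low byte comes first in memory.
Reassemble most-significant byte first: CC F4 84 18 A8 B9 E6 00 → 0xCCF48418A8B9E600.
Top bit is set, so as a signed 64-bit value this is 0xCCF48418A8B9E600 − 2^64 = -3678169754210015744.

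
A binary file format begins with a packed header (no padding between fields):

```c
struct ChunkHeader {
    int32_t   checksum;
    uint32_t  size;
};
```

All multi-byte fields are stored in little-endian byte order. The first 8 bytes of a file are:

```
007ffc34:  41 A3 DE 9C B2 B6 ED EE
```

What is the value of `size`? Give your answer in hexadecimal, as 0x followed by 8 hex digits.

`size` follows `checksum` (4 bytes), so it starts at byte offset 4 and occupies 4 bytes.
Bytes at offsets 4..7: B2 B6 ED EE.
Little-endian: lowest address holds the least-significant byte.
Reassemble most-significant byte first: EE ED B6 B2 → 0xEEEDB6B2.

0xEEEDB6B2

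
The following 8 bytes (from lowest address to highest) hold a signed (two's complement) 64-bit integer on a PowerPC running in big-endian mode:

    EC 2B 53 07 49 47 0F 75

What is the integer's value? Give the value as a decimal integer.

-1428957166000730251

Big-endian stores the most-significant byte at the lowest address.
The bytes are already most-significant first: 0xEC2B530749470F75.
Top bit is set, so as a signed 64-bit value this is 0xEC2B530749470F75 − 2^64 = -1428957166000730251.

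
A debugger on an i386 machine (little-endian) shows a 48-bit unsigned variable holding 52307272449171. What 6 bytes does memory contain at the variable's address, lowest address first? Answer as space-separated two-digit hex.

52307272449171 in hexadecimal, padded to 48 bits, is 0x2F92BC64BC93.
Split into bytes (most-significant first): 2F 92 BC 64 BC 93.
Little-endian: lowest address holds the least-significant byte.
So at ascending addresses the bytes are 93 BC 64 BC 92 2F.

93 BC 64 BC 92 2F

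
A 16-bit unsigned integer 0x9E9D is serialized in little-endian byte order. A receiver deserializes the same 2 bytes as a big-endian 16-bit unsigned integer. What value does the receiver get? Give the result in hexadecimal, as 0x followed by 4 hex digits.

Stored little-endian, the bytes at ascending addresses are 9D 9E.
Read back as big-endian, the last byte is least significant, giving 0x9D9E.

0x9D9E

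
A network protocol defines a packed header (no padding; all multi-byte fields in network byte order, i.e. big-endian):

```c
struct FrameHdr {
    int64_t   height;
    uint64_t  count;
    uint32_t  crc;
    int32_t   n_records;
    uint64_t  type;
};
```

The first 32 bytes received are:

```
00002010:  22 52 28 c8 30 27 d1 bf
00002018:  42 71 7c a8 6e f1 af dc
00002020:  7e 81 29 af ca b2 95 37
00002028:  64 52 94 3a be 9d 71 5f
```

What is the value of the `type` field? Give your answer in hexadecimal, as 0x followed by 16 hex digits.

0x6452943ABE9D715F

`type` follows `height` (8 B), `count` (8 B), `crc` (4 B), `n_records` (4 B), so it starts at offset 8 + 8 + 4 + 4 = 24 and occupies 8 bytes.
Bytes at offsets 24..31: 64 52 94 3A BE 9D 71 5F.
Big-endian: lowest address holds the most-significant byte.
The bytes are already most-significant first: 0x6452943ABE9D715F.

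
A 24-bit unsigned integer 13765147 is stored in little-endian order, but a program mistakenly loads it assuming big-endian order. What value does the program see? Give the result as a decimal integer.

13765147 in 24-bit hexadecimal is 0xD20A1B.
Stored little-endian, the bytes at ascending addresses are 1B 0A D2.
Read back as big-endian, the last byte is least significant, giving 0x1B0AD2.
0x1B0AD2 = 1772242.

1772242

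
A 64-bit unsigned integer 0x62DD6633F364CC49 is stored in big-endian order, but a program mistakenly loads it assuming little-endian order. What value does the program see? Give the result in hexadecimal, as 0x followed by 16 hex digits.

0x49CC64F33366DD62

Stored big-endian, the bytes at ascending addresses are 62 DD 66 33 F3 64 CC 49.
Read back as little-endian, the first byte is least significant, giving 0x49CC64F33366DD62.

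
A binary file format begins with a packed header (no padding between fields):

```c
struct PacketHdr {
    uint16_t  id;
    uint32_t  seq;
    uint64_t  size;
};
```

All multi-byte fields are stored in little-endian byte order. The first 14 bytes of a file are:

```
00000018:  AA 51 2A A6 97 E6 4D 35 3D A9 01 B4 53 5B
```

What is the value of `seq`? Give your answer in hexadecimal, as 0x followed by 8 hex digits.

0xE697A62A

`seq` follows `id` (2 bytes), so it starts at byte offset 2 and occupies 4 bytes.
Bytes at offsets 2..5: 2A A6 97 E6.
Little-endian: lowest address holds the least-significant byte.
Reassemble most-significant byte first: E6 97 A6 2A → 0xE697A62A.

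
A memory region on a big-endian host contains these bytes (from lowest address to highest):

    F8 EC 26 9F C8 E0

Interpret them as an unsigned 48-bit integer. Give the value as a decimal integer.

273693143976160

Big-endian: lowest address holds the most-significant byte.
The bytes are already most-significant first: 0xF8EC269FC8E0.
0xF8EC269FC8E0 = 273693143976160.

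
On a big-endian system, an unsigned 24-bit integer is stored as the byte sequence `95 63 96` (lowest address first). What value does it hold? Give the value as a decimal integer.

Big-endian stores the most-significant byte at the lowest address.
The bytes are already most-significant first: 0x956396.
0x956396 = 9790358.

9790358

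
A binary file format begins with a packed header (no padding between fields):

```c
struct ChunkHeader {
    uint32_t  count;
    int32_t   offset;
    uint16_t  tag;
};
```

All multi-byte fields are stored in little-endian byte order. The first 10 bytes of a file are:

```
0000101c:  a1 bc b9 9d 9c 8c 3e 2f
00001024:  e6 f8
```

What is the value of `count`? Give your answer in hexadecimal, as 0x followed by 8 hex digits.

0x9DB9BCA1

`count` is the first field, at byte offset 0, occupying 4 bytes.
Bytes at offsets 0..3: A1 BC B9 9D.
Little-endian: lowest address holds the least-significant byte.
Reassemble most-significant byte first: 9D B9 BC A1 → 0x9DB9BCA1.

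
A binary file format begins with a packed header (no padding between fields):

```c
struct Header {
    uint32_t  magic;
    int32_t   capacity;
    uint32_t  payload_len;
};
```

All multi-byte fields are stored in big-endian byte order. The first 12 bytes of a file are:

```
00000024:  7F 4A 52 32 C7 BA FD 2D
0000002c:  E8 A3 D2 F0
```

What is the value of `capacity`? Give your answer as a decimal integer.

-944046803

`capacity` follows `magic` (4 bytes), so it starts at byte offset 4 and occupies 4 bytes.
Bytes at offsets 4..7: C7 BA FD 2D.
Big-endian stores the most-significant byte at the lowest address.
The bytes are already most-significant first: 0xC7BAFD2D.
Top bit is set, so as a signed 32-bit value this is 0xC7BAFD2D − 2^32 = -944046803.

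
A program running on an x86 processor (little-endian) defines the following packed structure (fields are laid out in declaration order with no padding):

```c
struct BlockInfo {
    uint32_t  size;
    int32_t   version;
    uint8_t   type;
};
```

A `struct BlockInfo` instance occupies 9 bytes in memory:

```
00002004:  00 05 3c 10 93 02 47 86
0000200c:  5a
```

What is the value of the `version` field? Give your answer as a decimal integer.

-2042166637

`version` follows `size` (4 bytes), so it starts at byte offset 4 and occupies 4 bytes.
Bytes at offsets 4..7: 93 02 47 86.
In little-endian order the low byte comes first in memory.
Reassemble most-significant byte first: 86 47 02 93 → 0x86470293.
Top bit is set, so as a signed 32-bit value this is 0x86470293 − 2^32 = -2042166637.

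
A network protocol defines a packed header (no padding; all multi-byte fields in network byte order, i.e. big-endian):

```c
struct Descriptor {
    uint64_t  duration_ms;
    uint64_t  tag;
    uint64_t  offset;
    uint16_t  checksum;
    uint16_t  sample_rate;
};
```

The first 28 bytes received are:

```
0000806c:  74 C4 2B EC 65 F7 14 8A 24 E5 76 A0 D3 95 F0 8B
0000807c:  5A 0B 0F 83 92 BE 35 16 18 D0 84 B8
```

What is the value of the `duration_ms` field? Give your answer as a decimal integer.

`duration_ms` is the first field, at byte offset 0, occupying 8 bytes.
Bytes at offsets 0..7: 74 C4 2B EC 65 F7 14 8A.
Big-endian stores the most-significant byte at the lowest address.
The bytes are already most-significant first: 0x74C42BEC65F7148A.
0x74C42BEC65F7148A = 8413898298157896842.

8413898298157896842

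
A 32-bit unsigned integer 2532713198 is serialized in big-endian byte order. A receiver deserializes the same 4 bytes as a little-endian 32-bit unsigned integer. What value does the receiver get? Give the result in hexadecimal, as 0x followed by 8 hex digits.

2532713198 in 32-bit hexadecimal is 0x96F622EE.
Stored big-endian, the bytes at ascending addresses are 96 F6 22 EE.
Read back as little-endian, the first byte is least significant, giving 0xEE22F696.

0xEE22F696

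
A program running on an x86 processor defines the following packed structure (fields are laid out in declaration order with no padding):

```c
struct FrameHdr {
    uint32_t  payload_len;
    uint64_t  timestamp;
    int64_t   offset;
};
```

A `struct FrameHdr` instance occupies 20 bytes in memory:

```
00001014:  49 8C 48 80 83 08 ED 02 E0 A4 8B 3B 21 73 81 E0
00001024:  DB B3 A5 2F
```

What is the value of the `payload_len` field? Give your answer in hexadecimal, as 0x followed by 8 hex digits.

0x80488C49

`payload_len` is the first field, at byte offset 0, occupying 4 bytes.
Bytes at offsets 0..3: 49 8C 48 80.
Little-endian: lowest address holds the least-significant byte.
Reassemble most-significant byte first: 80 48 8C 49 → 0x80488C49.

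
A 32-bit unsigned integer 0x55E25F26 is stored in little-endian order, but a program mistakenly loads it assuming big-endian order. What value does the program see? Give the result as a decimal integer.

Stored little-endian, the bytes at ascending addresses are 26 5F E2 55.
Read back as big-endian, the last byte is least significant, giving 0x265FE255.
0x265FE255 = 643818069.

643818069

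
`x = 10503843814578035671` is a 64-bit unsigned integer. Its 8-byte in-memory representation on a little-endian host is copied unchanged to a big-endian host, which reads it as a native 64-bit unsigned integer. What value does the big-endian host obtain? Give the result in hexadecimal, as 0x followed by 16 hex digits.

0xD79B1B304C26C591

10503843814578035671 in 64-bit hexadecimal is 0x91C5264C301B9BD7.
Stored little-endian, the bytes at ascending addresses are D7 9B 1B 30 4C 26 C5 91.
Read back as big-endian, the last byte is least significant, giving 0xD79B1B304C26C591.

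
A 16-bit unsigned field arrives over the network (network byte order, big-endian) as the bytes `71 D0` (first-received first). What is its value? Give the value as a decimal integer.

Big-endian: lowest address holds the most-significant byte.
The bytes are already most-significant first: 0x71D0.
0x71D0 = 29136.

29136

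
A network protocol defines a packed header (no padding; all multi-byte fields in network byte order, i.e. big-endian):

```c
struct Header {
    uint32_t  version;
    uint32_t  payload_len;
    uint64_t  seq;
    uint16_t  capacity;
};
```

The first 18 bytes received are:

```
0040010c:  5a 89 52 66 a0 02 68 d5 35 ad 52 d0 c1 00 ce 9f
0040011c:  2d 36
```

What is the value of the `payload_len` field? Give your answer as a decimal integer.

`payload_len` follows `version` (4 bytes), so it starts at byte offset 4 and occupies 4 bytes.
Bytes at offsets 4..7: A0 02 68 D5.
In big-endian order the high byte comes first in memory.
The bytes are already most-significant first: 0xA00268D5.
0xA00268D5 = 2684512469.

2684512469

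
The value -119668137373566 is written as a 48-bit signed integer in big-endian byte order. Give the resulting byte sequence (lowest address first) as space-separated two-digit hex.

93 29 97 2E 50 82

Two's complement of -119668137373566 in 48 bits: 119668137373566 = 0x6CD668D1AF7E; invert → 0x9329972E5081; add 1 → 0x9329972E5082.
Split into bytes (most-significant first): 93 29 97 2E 50 82.
In big-endian order the high byte comes first in memory.
So the memory order matches the most-significant-first order: 93 29 97 2E 50 82.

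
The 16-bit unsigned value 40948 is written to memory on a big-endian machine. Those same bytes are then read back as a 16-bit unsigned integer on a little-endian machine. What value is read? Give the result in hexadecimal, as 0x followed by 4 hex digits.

40948 in 16-bit hexadecimal is 0x9FF4.
Stored big-endian, the bytes at ascending addresses are 9F F4.
Read back as little-endian, the first byte is least significant, giving 0xF49F.

0xF49F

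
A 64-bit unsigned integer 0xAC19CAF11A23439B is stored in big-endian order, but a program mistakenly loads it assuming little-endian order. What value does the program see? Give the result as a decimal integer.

11187824497951119788

Stored big-endian, the bytes at ascending addresses are AC 19 CA F1 1A 23 43 9B.
Read back as little-endian, the first byte is least significant, giving 0x9B43231AF1CA19AC.
0x9B43231AF1CA19AC = 11187824497951119788.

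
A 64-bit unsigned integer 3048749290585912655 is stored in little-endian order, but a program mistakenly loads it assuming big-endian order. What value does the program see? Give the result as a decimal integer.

5761679155600379690

3048749290585912655 in 64-bit hexadecimal is 0x2A4F5553AA98F54F.
Stored little-endian, the bytes at ascending addresses are 4F F5 98 AA 53 55 4F 2A.
Read back as big-endian, the last byte is least significant, giving 0x4FF598AA53554F2A.
0x4FF598AA53554F2A = 5761679155600379690.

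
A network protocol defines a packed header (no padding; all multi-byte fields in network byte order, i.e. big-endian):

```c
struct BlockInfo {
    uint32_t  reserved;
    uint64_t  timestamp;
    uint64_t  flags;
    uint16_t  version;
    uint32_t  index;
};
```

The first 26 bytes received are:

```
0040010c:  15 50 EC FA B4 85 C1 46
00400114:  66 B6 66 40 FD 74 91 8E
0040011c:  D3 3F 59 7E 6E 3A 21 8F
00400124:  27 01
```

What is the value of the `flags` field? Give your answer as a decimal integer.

`flags` follows `reserved` (4 B), `timestamp` (8 B), so it starts at offset 4 + 8 = 12 and occupies 8 bytes.
Bytes at offsets 12..19: FD 74 91 8E D3 3F 59 7E.
In big-endian order the high byte comes first in memory.
The bytes are already most-significant first: 0xFD74918ED33F597E.
0xFD74918ED33F597E = 18263382431509731710.

18263382431509731710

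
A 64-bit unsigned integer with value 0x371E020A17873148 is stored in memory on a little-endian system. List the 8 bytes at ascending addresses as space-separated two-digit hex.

48 31 87 17 0A 02 1E 37

Split into bytes (most-significant first): 37 1E 02 0A 17 87 31 48.
In little-endian order the low byte comes first in memory.
So at ascending addresses the bytes are 48 31 87 17 0A 02 1E 37.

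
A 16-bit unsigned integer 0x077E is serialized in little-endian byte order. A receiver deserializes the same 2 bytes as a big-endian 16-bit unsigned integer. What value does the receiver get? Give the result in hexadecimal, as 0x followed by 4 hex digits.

Stored little-endian, the bytes at ascending addresses are 7E 07.
Read back as big-endian, the last byte is least significant, giving 0x7E07.

0x7E07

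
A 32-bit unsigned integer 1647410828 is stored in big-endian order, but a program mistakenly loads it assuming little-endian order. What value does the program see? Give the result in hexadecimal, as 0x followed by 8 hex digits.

1647410828 in 32-bit hexadecimal is 0x62317E8C.
Stored big-endian, the bytes at ascending addresses are 62 31 7E 8C.
Read back as little-endian, the first byte is least significant, giving 0x8C7E3162.

0x8C7E3162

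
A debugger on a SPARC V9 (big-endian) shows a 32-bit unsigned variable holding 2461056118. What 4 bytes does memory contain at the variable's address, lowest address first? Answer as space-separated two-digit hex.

2461056118 in hexadecimal, padded to 32 bits, is 0x92B0BC76.
Split into bytes (most-significant first): 92 B0 BC 76.
In big-endian order the high byte comes first in memory.
So the memory order matches the most-significant-first order: 92 B0 BC 76.

92 B0 BC 76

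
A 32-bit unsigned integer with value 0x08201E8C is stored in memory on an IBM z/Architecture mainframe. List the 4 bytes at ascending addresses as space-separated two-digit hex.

Split into bytes (most-significant first): 08 20 1E 8C.
In big-endian order the high byte comes first in memory.
So the memory order matches the most-significant-first order: 08 20 1E 8C.

08 20 1E 8C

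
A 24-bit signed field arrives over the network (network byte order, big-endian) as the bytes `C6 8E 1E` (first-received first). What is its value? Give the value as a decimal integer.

Big-endian stores the most-significant byte at the lowest address.
The bytes are already most-significant first: 0xC68E1E.
Top bit is set, so as a signed 24-bit value this is 0xC68E1E − 2^24 = -3764706.

-3764706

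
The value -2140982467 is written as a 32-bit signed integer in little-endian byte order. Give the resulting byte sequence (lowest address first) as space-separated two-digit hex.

3D 33 63 80

Two's complement of -2140982467 in 32 bits: 2140982467 = 0x7F9CCCC3; invert → 0x8063333C; add 1 → 0x8063333D.
Split into bytes (most-significant first): 80 63 33 3D.
In little-endian order the low byte comes first in memory.
So at ascending addresses the bytes are 3D 33 63 80.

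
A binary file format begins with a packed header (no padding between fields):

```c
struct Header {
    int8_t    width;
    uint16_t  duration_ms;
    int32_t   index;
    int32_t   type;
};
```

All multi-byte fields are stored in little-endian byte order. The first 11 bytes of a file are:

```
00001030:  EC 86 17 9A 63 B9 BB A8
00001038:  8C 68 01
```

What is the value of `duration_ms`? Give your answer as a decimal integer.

`duration_ms` follows `width` (1 byte), so it starts at byte offset 1 and occupies 2 bytes.
Bytes at offsets 1..2: 86 17.
Little-endian stores the least-significant byte at the lowest address.
Reassemble most-significant byte first: 17 86 → 0x1786.
0x1786 = 6022.

6022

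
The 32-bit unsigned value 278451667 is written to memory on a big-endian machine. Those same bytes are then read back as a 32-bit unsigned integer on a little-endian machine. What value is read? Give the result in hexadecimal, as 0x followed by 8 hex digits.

278451667 in 32-bit hexadecimal is 0x1098D5D3.
Stored big-endian, the bytes at ascending addresses are 10 98 D5 D3.
Read back as little-endian, the first byte is least significant, giving 0xD3D59810.

0xD3D59810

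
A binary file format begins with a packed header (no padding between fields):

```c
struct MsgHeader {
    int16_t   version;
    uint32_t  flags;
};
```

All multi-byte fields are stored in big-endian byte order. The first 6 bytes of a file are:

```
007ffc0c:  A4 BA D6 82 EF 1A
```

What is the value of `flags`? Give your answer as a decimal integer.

`flags` follows `version` (2 bytes), so it starts at byte offset 2 and occupies 4 bytes.
Bytes at offsets 2..5: D6 82 EF 1A.
Big-endian stores the most-significant byte at the lowest address.
The bytes are already most-significant first: 0xD682EF1A.
0xD682EF1A = 3598905114.

3598905114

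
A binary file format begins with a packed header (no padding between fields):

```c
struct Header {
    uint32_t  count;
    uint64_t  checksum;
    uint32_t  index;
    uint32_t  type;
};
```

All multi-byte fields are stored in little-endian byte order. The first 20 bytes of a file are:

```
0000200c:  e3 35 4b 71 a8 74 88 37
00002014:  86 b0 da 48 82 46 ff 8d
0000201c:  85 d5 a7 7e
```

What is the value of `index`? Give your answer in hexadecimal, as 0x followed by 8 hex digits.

`index` follows `count` (4 B), `checksum` (8 B), so it starts at offset 4 + 8 = 12 and occupies 4 bytes.
Bytes at offsets 12..15: 82 46 FF 8D.
Little-endian: lowest address holds the least-significant byte.
Reassemble most-significant byte first: 8D FF 46 82 → 0x8DFF4682.

0x8DFF4682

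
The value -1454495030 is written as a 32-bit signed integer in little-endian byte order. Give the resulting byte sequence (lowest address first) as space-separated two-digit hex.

CA 2A 4E A9

Two's complement of -1454495030 in 32 bits: 1454495030 = 0x56B1D536; invert → 0xA94E2AC9; add 1 → 0xA94E2ACA.
Split into bytes (most-significant first): A9 4E 2A CA.
Little-endian: lowest address holds the least-significant byte.
So at ascending addresses the bytes are CA 2A 4E A9.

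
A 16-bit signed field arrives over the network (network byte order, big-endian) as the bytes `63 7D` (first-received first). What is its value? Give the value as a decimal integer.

25469

In big-endian order the high byte comes first in memory.
The bytes are already most-significant first: 0x637D.
0x637D = 25469.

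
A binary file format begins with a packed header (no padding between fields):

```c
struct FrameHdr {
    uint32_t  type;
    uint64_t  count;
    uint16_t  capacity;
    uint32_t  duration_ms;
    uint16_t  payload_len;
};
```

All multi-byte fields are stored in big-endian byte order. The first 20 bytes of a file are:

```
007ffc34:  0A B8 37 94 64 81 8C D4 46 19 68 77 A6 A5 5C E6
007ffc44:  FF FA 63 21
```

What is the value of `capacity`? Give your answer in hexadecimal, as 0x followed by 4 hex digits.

0xA6A5

`capacity` follows `type` (4 B), `count` (8 B), so it starts at offset 4 + 8 = 12 and occupies 2 bytes.
Bytes at offsets 12..13: A6 A5.
Big-endian stores the most-significant byte at the lowest address.
The bytes are already most-significant first: 0xA6A5.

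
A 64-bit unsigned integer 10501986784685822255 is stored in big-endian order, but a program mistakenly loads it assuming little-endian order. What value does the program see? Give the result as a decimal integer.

3427533682054643345

10501986784685822255 in 64-bit hexadecimal is 0x91BE8D56B90B912F.
Stored big-endian, the bytes at ascending addresses are 91 BE 8D 56 B9 0B 91 2F.
Read back as little-endian, the first byte is least significant, giving 0x2F910BB9568DBE91.
0x2F910BB9568DBE91 = 3427533682054643345.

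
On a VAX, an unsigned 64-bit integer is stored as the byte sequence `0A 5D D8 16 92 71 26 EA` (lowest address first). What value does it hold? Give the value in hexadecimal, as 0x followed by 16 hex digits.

Little-endian: lowest address holds the least-significant byte.
Reassemble most-significant byte first: EA 26 71 92 16 D8 5D 0A → 0xEA26719216D85D0A.

0xEA26719216D85D0A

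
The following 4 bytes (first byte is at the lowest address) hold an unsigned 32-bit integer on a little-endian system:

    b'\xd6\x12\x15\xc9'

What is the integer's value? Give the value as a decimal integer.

3373601494

Little-endian stores the least-significant byte at the lowest address.
Reassemble most-significant byte first: C9 15 12 D6 → 0xC91512D6.
0xC91512D6 = 3373601494.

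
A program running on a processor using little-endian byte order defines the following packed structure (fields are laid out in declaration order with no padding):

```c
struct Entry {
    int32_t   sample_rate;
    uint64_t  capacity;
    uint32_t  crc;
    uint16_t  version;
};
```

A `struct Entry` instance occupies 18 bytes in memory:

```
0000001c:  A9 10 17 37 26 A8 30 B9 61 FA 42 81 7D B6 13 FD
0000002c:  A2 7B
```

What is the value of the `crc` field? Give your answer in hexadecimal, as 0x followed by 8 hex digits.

0xFD13B67D

`crc` follows `sample_rate` (4 B), `capacity` (8 B), so it starts at offset 4 + 8 = 12 and occupies 4 bytes.
Bytes at offsets 12..15: 7D B6 13 FD.
Little-endian: lowest address holds the least-significant byte.
Reassemble most-significant byte first: FD 13 B6 7D → 0xFD13B67D.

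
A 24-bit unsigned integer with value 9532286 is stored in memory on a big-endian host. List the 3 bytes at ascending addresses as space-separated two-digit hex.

9532286 in hexadecimal, padded to 24 bits, is 0x91737E.
Split into bytes (most-significant first): 91 73 7E.
Big-endian: lowest address holds the most-significant byte.
So the memory order matches the most-significant-first order: 91 73 7E.

91 73 7E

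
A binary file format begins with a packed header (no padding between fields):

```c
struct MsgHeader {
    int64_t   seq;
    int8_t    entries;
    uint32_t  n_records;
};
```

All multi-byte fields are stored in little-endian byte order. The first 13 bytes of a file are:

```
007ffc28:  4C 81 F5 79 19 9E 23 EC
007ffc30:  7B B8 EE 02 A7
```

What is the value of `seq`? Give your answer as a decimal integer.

`seq` is the first field, at byte offset 0, occupying 8 bytes.
Bytes at offsets 0..7: 4C 81 F5 79 19 9E 23 EC.
Little-endian: lowest address holds the least-significant byte.
Reassemble most-significant byte first: EC 23 9E 19 79 F5 81 4C → 0xEC239E1979F5814C.
Top bit is set, so as a signed 64-bit value this is 0xEC239E1979F5814C − 2^64 = -1431126424316182196.

-1431126424316182196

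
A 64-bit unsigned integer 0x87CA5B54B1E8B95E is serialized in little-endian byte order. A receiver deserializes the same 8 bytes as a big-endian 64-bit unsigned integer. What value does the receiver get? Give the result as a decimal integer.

6825742558578854535

Stored little-endian, the bytes at ascending addresses are 5E B9 E8 B1 54 5B CA 87.
Read back as big-endian, the last byte is least significant, giving 0x5EB9E8B1545BCA87.
0x5EB9E8B1545BCA87 = 6825742558578854535.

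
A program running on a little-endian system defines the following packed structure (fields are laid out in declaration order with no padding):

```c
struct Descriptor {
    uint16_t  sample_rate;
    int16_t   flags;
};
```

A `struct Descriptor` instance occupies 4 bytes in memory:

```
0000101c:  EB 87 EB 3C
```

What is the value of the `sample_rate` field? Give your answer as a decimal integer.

`sample_rate` is the first field, at byte offset 0, occupying 2 bytes.
Bytes at offsets 0..1: EB 87.
Little-endian stores the least-significant byte at the lowest address.
Reassemble most-significant byte first: 87 EB → 0x87EB.
0x87EB = 34795.

34795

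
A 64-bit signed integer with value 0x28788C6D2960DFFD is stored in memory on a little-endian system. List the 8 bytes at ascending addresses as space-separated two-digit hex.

FD DF 60 29 6D 8C 78 28

Split into bytes (most-significant first): 28 78 8C 6D 29 60 DF FD.
Little-endian: lowest address holds the least-significant byte.
So at ascending addresses the bytes are FD DF 60 29 6D 8C 78 28.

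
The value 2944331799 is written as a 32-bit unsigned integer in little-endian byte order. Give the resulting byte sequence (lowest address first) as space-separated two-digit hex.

17 F0 7E AF

2944331799 in hexadecimal, padded to 32 bits, is 0xAF7EF017.
Split into bytes (most-significant first): AF 7E F0 17.
In little-endian order the low byte comes first in memory.
So at ascending addresses the bytes are 17 F0 7E AF.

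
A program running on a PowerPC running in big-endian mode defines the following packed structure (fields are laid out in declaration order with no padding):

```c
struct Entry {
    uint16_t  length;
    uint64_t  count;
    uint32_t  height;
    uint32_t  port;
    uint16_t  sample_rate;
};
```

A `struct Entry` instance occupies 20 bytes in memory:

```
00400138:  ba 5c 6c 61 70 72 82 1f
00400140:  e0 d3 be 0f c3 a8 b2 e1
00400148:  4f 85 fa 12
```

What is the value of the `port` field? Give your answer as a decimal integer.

3001110405

`port` follows `length` (2 B), `count` (8 B), `height` (4 B), so it starts at offset 2 + 8 + 4 = 14 and occupies 4 bytes.
Bytes at offsets 14..17: B2 E1 4F 85.
Big-endian: lowest address holds the most-significant byte.
The bytes are already most-significant first: 0xB2E14F85.
0xB2E14F85 = 3001110405.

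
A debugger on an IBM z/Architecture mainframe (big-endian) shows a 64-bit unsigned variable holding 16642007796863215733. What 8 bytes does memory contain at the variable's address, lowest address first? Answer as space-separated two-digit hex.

E6 F4 49 EB 09 50 28 75

16642007796863215733 in hexadecimal, padded to 64 bits, is 0xE6F449EB09502875.
Split into bytes (most-significant first): E6 F4 49 EB 09 50 28 75.
Big-endian stores the most-significant byte at the lowest address.
So the memory order matches the most-significant-first order: E6 F4 49 EB 09 50 28 75.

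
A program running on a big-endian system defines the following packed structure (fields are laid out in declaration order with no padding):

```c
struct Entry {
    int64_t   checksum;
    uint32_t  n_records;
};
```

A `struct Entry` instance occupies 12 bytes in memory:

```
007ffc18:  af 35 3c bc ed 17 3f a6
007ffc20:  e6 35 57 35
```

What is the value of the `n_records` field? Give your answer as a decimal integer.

`n_records` follows `checksum` (8 bytes), so it starts at byte offset 8 and occupies 4 bytes.
Bytes at offsets 8..11: E6 35 57 35.
In big-endian order the high byte comes first in memory.
The bytes are already most-significant first: 0xE6355735.
0xE6355735 = 3862255413.

3862255413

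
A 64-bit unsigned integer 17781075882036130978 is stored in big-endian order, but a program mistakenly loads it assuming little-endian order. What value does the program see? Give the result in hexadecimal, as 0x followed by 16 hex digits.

17781075882036130978 in 64-bit hexadecimal is 0xF6C3124E790774A2.
Stored big-endian, the bytes at ascending addresses are F6 C3 12 4E 79 07 74 A2.
Read back as little-endian, the first byte is least significant, giving 0xA27407794E12C3F6.

0xA27407794E12C3F6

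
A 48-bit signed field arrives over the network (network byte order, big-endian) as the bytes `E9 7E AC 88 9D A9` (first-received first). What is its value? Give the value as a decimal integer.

Big-endian stores the most-significant byte at the lowest address.
The bytes are already most-significant first: 0xE97EAC889DA9.
Top bit is set, so as a signed 48-bit value this is 0xE97EAC889DA9 − 2^48 = -24744706925143.

-24744706925143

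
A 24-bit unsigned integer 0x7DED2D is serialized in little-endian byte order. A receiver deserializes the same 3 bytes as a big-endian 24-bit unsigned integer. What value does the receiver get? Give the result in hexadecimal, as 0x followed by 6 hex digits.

Stored little-endian, the bytes at ascending addresses are 2D ED 7D.
Read back as big-endian, the last byte is least significant, giving 0x2DED7D.

0x2DED7D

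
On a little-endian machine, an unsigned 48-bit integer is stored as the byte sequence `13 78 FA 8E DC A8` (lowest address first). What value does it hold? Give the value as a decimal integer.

In little-endian order the low byte comes first in memory.
Reassemble most-significant byte first: A8 DC 8E FA 78 13 → 0xA8DC8EFA7813.
0xA8DC8EFA7813 = 185665245050899.

185665245050899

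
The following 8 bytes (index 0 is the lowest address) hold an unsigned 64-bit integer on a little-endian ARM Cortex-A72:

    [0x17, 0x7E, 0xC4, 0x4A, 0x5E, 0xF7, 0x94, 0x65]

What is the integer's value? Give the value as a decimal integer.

7319747278737276439

Little-endian stores the least-significant byte at the lowest address.
Reassemble most-significant byte first: 65 94 F7 5E 4A C4 7E 17 → 0x6594F75E4AC47E17.
0x6594F75E4AC47E17 = 7319747278737276439.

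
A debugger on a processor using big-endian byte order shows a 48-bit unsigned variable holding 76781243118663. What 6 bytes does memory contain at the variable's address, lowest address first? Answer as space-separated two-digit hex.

45 D5 06 B8 B4 47

76781243118663 in hexadecimal, padded to 48 bits, is 0x45D506B8B447.
Split into bytes (most-significant first): 45 D5 06 B8 B4 47.
Big-endian: lowest address holds the most-significant byte.
So the memory order matches the most-significant-first order: 45 D5 06 B8 B4 47.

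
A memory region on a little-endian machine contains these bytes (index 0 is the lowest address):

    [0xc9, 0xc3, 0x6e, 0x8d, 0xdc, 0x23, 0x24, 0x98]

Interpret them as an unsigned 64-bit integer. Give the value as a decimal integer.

10962926823099253705

Little-endian stores the least-significant byte at the lowest address.
Reassemble most-significant byte first: 98 24 23 DC 8D 6E C3 C9 → 0x982423DC8D6EC3C9.
0x982423DC8D6EC3C9 = 10962926823099253705.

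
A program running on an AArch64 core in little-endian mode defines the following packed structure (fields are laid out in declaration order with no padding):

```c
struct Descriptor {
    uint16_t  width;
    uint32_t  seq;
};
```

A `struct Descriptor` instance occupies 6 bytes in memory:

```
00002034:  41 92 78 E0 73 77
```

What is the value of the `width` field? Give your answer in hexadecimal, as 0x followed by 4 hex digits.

0x9241

`width` is the first field, at byte offset 0, occupying 2 bytes.
Bytes at offsets 0..1: 41 92.
Little-endian: lowest address holds the least-significant byte.
Reassemble most-significant byte first: 92 41 → 0x9241.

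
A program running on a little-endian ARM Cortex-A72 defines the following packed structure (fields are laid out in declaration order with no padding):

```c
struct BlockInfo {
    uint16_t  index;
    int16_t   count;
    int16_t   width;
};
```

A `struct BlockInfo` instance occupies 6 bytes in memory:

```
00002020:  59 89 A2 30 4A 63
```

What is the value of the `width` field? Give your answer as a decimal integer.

`width` follows `index` (2 B), `count` (2 B), so it starts at offset 2 + 2 = 4 and occupies 2 bytes.
Bytes at offsets 4..5: 4A 63.
In little-endian order the low byte comes first in memory.
Reassemble most-significant byte first: 63 4A → 0x634A.
0x634A = 25418.

25418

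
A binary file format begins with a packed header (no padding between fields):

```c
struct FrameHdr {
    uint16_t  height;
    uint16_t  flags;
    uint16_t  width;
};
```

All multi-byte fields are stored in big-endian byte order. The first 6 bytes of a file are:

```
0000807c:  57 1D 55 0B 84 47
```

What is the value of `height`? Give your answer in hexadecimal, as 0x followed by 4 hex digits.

0x571D

`height` is the first field, at byte offset 0, occupying 2 bytes.
Bytes at offsets 0..1: 57 1D.
Big-endian: lowest address holds the most-significant byte.
The bytes are already most-significant first: 0x571D.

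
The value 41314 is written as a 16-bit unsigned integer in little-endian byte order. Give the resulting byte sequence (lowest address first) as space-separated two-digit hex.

62 A1

41314 in hexadecimal, padded to 16 bits, is 0xA162.
Split into bytes (most-significant first): A1 62.
In little-endian order the low byte comes first in memory.
So at ascending addresses the bytes are 62 A1.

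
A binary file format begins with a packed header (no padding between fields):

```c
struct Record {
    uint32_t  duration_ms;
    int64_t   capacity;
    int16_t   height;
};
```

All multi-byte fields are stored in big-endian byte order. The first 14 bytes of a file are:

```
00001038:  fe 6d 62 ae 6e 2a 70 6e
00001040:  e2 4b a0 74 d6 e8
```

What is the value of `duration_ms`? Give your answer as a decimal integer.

`duration_ms` is the first field, at byte offset 0, occupying 4 bytes.
Bytes at offsets 0..3: FE 6D 62 AE.
Big-endian stores the most-significant byte at the lowest address.
The bytes are already most-significant first: 0xFE6D62AE.
0xFE6D62AE = 4268581550.

4268581550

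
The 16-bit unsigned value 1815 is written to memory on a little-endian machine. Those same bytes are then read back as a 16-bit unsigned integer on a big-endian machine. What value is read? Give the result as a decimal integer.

1815 in 16-bit hexadecimal is 0x0717.
Stored little-endian, the bytes at ascending addresses are 17 07.
Read back as big-endian, the last byte is least significant, giving 0x1707.
0x1707 = 5895.

5895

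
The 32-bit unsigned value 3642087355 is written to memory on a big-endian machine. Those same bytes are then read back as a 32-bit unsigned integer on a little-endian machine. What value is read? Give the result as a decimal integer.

3151435225

3642087355 in 32-bit hexadecimal is 0xD915D7BB.
Stored big-endian, the bytes at ascending addresses are D9 15 D7 BB.
Read back as little-endian, the first byte is least significant, giving 0xBBD715D9.
0xBBD715D9 = 3151435225.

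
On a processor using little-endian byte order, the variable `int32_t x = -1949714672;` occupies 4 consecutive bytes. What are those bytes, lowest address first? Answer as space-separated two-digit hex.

Two's complement of -1949714672 in 32 bits: 1949714672 = 0x743648F0; invert → 0x8BC9B70F; add 1 → 0x8BC9B710.
Split into bytes (most-significant first): 8B C9 B7 10.
Little-endian: lowest address holds the least-significant byte.
So at ascending addresses the bytes are 10 B7 C9 8B.

10 B7 C9 8B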